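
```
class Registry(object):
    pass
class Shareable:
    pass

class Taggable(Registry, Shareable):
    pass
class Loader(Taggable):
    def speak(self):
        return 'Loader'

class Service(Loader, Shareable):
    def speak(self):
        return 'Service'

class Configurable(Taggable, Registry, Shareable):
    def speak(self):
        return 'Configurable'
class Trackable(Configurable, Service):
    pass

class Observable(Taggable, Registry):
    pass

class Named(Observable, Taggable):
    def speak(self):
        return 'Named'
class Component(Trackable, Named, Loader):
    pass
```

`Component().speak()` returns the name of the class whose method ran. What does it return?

L[Component] = Component + merge(L[Trackable], L[Named], L[Loader], [Trackable Named Loader])
  take Trackable:  [Trackable Configurable Service Loader Taggable Registry Shareable object] + [Named Observable Taggable Registry Shareable object] + [Loader Taggable Registry Shareable object] + [Trackable Named Loader]
  take Configurable:  [Configurable Service Loader Taggable Registry Shareable object] + [Named Observable Taggable Registry Shareable object] + [Loader Taggable Registry Shareable object] + [Named Loader]
  take Service:  [Service Loader Taggable Registry Shareable object] + [Named Observable Taggable Registry Shareable object] + [Loader Taggable Registry Shareable object] + [Named Loader]
  take Named:  [Loader Taggable Registry Shareable object] + [Named Observable Taggable Registry Shareable object] + [Loader Taggable Registry Shareable object] + [Named Loader]
  take Loader:  [Loader Taggable Registry Shareable object] + [Observable Taggable Registry Shareable object] + [Loader Taggable Registry Shareable object] + [Loader]
  take Observable:  [Taggable Registry Shareable object] + [Observable Taggable Registry Shareable object] + [Taggable Registry Shareable object]
  take Taggable:  [Taggable Registry Shareable object] + [Taggable Registry Shareable object] + [Taggable Registry Shareable object]
  take Registry:  [Registry Shareable object] + [Registry Shareable object] + [Registry Shareable object]
  take Shareable:  [Shareable object] + [Shareable object] + [Shareable object]
  take object:  [object] + [object] + [object]
MRO: Component Trackable Configurable Service Named Loader Observable Taggable Registry Shareable object
speak is defined in: Configurable, Loader, Named, Service. First along the MRO is Configurable.

Configurable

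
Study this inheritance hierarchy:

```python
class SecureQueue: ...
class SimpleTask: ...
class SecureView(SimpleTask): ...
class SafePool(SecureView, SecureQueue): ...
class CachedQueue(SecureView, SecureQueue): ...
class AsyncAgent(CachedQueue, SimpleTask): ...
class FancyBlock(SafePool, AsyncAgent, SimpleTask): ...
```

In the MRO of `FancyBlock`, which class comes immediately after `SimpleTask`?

SecureQueue

L[FancyBlock] = FancyBlock + merge(L[SafePool], L[AsyncAgent], L[SimpleTask], [SafePool AsyncAgent SimpleTask])
  take SafePool:  [SafePool SecureView SimpleTask SecureQueue object] + [AsyncAgent CachedQueue SecureView SimpleTask SecureQueue object] + [SimpleTask object] + [SafePool AsyncAgent SimpleTask]
  take AsyncAgent:  [SecureView SimpleTask SecureQueue object] + [AsyncAgent CachedQueue SecureView SimpleTask SecureQueue object] + [SimpleTask object] + [AsyncAgent SimpleTask]
  take CachedQueue:  [SecureView SimpleTask SecureQueue object] + [CachedQueue SecureView SimpleTask SecureQueue object] + [SimpleTask object] + [SimpleTask]
  take SecureView:  [SecureView SimpleTask SecureQueue object] + [SecureView SimpleTask SecureQueue object] + [SimpleTask object] + [SimpleTask]
  take SimpleTask:  [SimpleTask SecureQueue object] + [SimpleTask SecureQueue object] + [SimpleTask object] + [SimpleTask]
  take SecureQueue:  [SecureQueue object] + [SecureQueue object] + [object]
  take object:  [object] + [object] + [object]
MRO: FancyBlock SafePool AsyncAgent CachedQueue SecureView SimpleTask SecureQueue object
SimpleTask is at position 5; next is SecureQueue.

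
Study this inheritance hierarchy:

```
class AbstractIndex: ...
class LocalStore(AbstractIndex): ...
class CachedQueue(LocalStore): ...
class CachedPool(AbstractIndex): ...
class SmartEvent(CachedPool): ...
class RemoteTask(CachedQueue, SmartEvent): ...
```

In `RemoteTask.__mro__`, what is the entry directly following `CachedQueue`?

L[RemoteTask] = RemoteTask + merge(L[CachedQueue], L[SmartEvent], [CachedQueue SmartEvent])
  take CachedQueue:  [CachedQueue LocalStore AbstractIndex object] + [SmartEvent CachedPool AbstractIndex object] + [CachedQueue SmartEvent]
  take LocalStore:  [LocalStore AbstractIndex object] + [SmartEvent CachedPool AbstractIndex object] + [SmartEvent]
  take SmartEvent:  [AbstractIndex object] + [SmartEvent CachedPool AbstractIndex object] + [SmartEvent]
  take CachedPool:  [AbstractIndex object] + [CachedPool AbstractIndex object]
  take AbstractIndex:  [AbstractIndex object] + [AbstractIndex object]
  take object:  [object] + [object]
MRO: RemoteTask CachedQueue LocalStore SmartEvent CachedPool AbstractIndex object
CachedQueue is at position 1; next is LocalStore.

LocalStore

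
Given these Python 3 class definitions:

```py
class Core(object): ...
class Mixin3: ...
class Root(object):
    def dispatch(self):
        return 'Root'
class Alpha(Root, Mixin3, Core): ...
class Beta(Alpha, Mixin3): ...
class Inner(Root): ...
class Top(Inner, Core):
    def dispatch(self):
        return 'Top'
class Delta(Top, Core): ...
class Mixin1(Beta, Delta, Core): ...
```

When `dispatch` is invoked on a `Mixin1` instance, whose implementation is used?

Top

L[Mixin1] = Mixin1 + merge(L[Beta], L[Delta], L[Core], [Beta Delta Core])
  take Beta:  [Beta Alpha Root Mixin3 Core object] + [Delta Top Inner Root Core object] + [Core object] + [Beta Delta Core]
  take Alpha:  [Alpha Root Mixin3 Core object] + [Delta Top Inner Root Core object] + [Core object] + [Delta Core]
  take Delta:  [Root Mixin3 Core object] + [Delta Top Inner Root Core object] + [Core object] + [Delta Core]
  take Top:  [Root Mixin3 Core object] + [Top Inner Root Core object] + [Core object] + [Core]
  take Inner:  [Root Mixin3 Core object] + [Inner Root Core object] + [Core object] + [Core]
  take Root:  [Root Mixin3 Core object] + [Root Core object] + [Core object] + [Core]
  take Mixin3:  [Mixin3 Core object] + [Core object] + [Core object] + [Core]
  take Core:  [Core object] + [Core object] + [Core object] + [Core]
  take object:  [object] + [object] + [object]
MRO: Mixin1 Beta Alpha Delta Top Inner Root Mixin3 Core object
dispatch is defined in: Root, Top. First along the MRO is Top.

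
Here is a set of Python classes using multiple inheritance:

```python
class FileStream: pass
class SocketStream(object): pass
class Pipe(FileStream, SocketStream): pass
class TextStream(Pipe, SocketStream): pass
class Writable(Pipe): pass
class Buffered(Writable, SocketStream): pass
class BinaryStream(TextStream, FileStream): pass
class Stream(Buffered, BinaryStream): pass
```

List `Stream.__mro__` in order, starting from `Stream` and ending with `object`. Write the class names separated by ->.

Stream -> Buffered -> Writable -> BinaryStream -> TextStream -> Pipe -> FileStream -> SocketStream -> object

L[Stream] = Stream + merge(L[Buffered], L[BinaryStream], [Buffered BinaryStream])
  take Buffered:  [Buffered Writable Pipe FileStream SocketStream object] + [BinaryStream TextStream Pipe FileStream SocketStream object] + [Buffered BinaryStream]
  take Writable:  [Writable Pipe FileStream SocketStream object] + [BinaryStream TextStream Pipe FileStream SocketStream object] + [BinaryStream]
  take BinaryStream:  [Pipe FileStream SocketStream object] + [BinaryStream TextStream Pipe FileStream SocketStream object] + [BinaryStream]
  take TextStream:  [Pipe FileStream SocketStream object] + [TextStream Pipe FileStream SocketStream object]
  take Pipe:  [Pipe FileStream SocketStream object] + [Pipe FileStream SocketStream object]
  take FileStream:  [FileStream SocketStream object] + [FileStream SocketStream object]
  take SocketStream:  [SocketStream object] + [SocketStream object]
  take object:  [object] + [object]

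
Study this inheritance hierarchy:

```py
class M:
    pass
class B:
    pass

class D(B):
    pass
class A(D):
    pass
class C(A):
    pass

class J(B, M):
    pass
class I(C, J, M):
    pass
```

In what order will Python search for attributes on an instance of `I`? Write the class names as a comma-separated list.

I, C, A, D, J, B, M, object

L[I] = I + merge(L[C], L[J], L[M], [C J M])
  take C:  [C A D B object] + [J B M object] + [M object] + [C J M]
  take A:  [A D B object] + [J B M object] + [M object] + [J M]
  take D:  [D B object] + [J B M object] + [M object] + [J M]
  take J:  [B object] + [J B M object] + [M object] + [J M]
  take B:  [B object] + [B M object] + [M object] + [M]
  take M:  [object] + [M object] + [M object] + [M]
  take object:  [object] + [object] + [object]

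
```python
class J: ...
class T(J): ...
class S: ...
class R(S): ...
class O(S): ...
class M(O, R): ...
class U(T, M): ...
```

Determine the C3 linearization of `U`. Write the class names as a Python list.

[U, T, J, M, O, R, S, object]

L[U] = U + merge(L[T], L[M], [T M])
  take T:  [T J object] + [M O R S object] + [T M]
  take J:  [J object] + [M O R S object] + [M]
  take M:  [object] + [M O R S object] + [M]
  take O:  [object] + [O R S object]
  take R:  [object] + [R S object]
  take S:  [object] + [S object]
  take object:  [object] + [object]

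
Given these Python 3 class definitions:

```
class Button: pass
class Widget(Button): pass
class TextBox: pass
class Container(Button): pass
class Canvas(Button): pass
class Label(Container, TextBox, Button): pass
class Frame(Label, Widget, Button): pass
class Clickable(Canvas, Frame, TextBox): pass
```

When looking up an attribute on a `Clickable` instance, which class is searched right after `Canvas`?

L[Clickable] = Clickable + merge(L[Canvas], L[Frame], L[TextBox], [Canvas Frame TextBox])
  take Canvas:  [Canvas Button object] + [Frame Label Container TextBox Widget Button object] + [TextBox object] + [Canvas Frame TextBox]
  take Frame:  [Button object] + [Frame Label Container TextBox Widget Button object] + [TextBox object] + [Frame TextBox]
  take Label:  [Button object] + [Label Container TextBox Widget Button object] + [TextBox object] + [TextBox]
  take Container:  [Button object] + [Container TextBox Widget Button object] + [TextBox object] + [TextBox]
  take TextBox:  [Button object] + [TextBox Widget Button object] + [TextBox object] + [TextBox]
  take Widget:  [Button object] + [Widget Button object] + [object]
  take Button:  [Button object] + [Button object] + [object]
  take object:  [object] + [object] + [object]
MRO: Clickable Canvas Frame Label Container TextBox Widget Button object
Canvas is at position 1; next is Frame.

Frame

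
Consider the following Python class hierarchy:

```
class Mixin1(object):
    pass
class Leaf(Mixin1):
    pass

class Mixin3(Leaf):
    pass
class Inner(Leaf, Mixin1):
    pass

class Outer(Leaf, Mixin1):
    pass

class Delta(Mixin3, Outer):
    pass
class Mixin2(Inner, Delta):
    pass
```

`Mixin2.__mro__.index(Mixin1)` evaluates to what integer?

6

L[Mixin2] = Mixin2 + merge(L[Inner], L[Delta], [Inner Delta])
  take Inner:  [Inner Leaf Mixin1 object] + [Delta Mixin3 Outer Leaf Mixin1 object] + [Inner Delta]
  take Delta:  [Leaf Mixin1 object] + [Delta Mixin3 Outer Leaf Mixin1 object] + [Delta]
  take Mixin3:  [Leaf Mixin1 object] + [Mixin3 Outer Leaf Mixin1 object]
  take Outer:  [Leaf Mixin1 object] + [Outer Leaf Mixin1 object]
  take Leaf:  [Leaf Mixin1 object] + [Leaf Mixin1 object]
  take Mixin1:  [Mixin1 object] + [Mixin1 object]
  take object:  [object] + [object]
MRO: Mixin2 Inner Delta Mixin3 Outer Leaf Mixin1 object
Mixin1 sits at index 6.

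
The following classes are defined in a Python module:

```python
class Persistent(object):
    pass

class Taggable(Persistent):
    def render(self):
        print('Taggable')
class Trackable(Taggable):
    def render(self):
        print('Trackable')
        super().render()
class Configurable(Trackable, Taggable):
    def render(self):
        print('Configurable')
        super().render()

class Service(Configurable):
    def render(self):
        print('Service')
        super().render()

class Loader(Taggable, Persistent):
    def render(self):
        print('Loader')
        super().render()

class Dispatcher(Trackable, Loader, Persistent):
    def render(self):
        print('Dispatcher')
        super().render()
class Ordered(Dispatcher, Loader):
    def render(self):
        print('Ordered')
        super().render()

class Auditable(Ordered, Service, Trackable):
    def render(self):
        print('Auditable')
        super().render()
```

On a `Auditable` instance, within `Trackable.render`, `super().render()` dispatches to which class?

Loader

L[Auditable] = Auditable + merge(L[Ordered], L[Service], L[Trackable], [Ordered Service Trackable])
  take Ordered:  [Ordered Dispatcher Trackable Loader Taggable Persistent object] + [Service Configurable Trackable Taggable Persistent object] + [Trackable Taggable Persistent object] + [Ordered Service Trackable]
  take Dispatcher:  [Dispatcher Trackable Loader Taggable Persistent object] + [Service Configurable Trackable Taggable Persistent object] + [Trackable Taggable Persistent object] + [Service Trackable]
  take Service:  [Trackable Loader Taggable Persistent object] + [Service Configurable Trackable Taggable Persistent object] + [Trackable Taggable Persistent object] + [Service Trackable]
  take Configurable:  [Trackable Loader Taggable Persistent object] + [Configurable Trackable Taggable Persistent object] + [Trackable Taggable Persistent object] + [Trackable]
  take Trackable:  [Trackable Loader Taggable Persistent object] + [Trackable Taggable Persistent object] + [Trackable Taggable Persistent object] + [Trackable]
  take Loader:  [Loader Taggable Persistent object] + [Taggable Persistent object] + [Taggable Persistent object]
  take Taggable:  [Taggable Persistent object] + [Taggable Persistent object] + [Taggable Persistent object]
  take Persistent:  [Persistent object] + [Persistent object] + [Persistent object]
  take object:  [object] + [object] + [object]
MRO: Auditable Ordered Dispatcher Service Configurable Trackable Loader Taggable Persistent object
super() in Trackable.render on a Auditable instance goes to the class after Trackable in Auditable's MRO: Loader.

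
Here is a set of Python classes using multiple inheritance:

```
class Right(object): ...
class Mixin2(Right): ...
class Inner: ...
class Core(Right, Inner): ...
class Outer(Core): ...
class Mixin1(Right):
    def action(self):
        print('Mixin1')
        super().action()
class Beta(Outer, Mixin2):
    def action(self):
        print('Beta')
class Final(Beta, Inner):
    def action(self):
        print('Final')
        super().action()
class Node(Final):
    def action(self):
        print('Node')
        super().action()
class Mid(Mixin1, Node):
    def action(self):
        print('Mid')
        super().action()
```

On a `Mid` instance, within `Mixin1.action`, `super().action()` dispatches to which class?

L[Mid] = Mid + merge(L[Mixin1], L[Node], [Mixin1 Node])
  take Mixin1:  [Mixin1 Right object] + [Node Final Beta Outer Core Mixin2 Right Inner object] + [Mixin1 Node]
  take Node:  [Right object] + [Node Final Beta Outer Core Mixin2 Right Inner object] + [Node]
  take Final:  [Right object] + [Final Beta Outer Core Mixin2 Right Inner object]
  take Beta:  [Right object] + [Beta Outer Core Mixin2 Right Inner object]
  take Outer:  [Right object] + [Outer Core Mixin2 Right Inner object]
  take Core:  [Right object] + [Core Mixin2 Right Inner object]
  take Mixin2:  [Right object] + [Mixin2 Right Inner object]
  take Right:  [Right object] + [Right Inner object]
  take Inner:  [object] + [Inner object]
  take object:  [object] + [object]
MRO: Mid Mixin1 Node Final Beta Outer Core Mixin2 Right Inner object
super() in Mixin1.action on a Mid instance goes to the class after Mixin1 in Mid's MRO: Node.

Node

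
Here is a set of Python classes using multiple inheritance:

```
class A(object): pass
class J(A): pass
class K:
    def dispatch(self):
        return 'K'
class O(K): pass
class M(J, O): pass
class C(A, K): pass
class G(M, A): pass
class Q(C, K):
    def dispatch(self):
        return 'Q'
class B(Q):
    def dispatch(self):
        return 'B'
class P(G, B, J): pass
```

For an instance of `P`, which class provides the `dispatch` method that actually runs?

B

L[P] = P + merge(L[G], L[B], L[J], [G B J])
  take G:  [G M J A O K object] + [B Q C A K object] + [J A object] + [G B J]
  take M:  [M J A O K object] + [B Q C A K object] + [J A object] + [B J]
  take B:  [J A O K object] + [B Q C A K object] + [J A object] + [B J]
  take J:  [J A O K object] + [Q C A K object] + [J A object] + [J]
  take Q:  [A O K object] + [Q C A K object] + [A object]
  take C:  [A O K object] + [C A K object] + [A object]
  take A:  [A O K object] + [A K object] + [A object]
  take O:  [O K object] + [K object] + [object]
  take K:  [K object] + [K object] + [object]
  take object:  [object] + [object] + [object]
MRO: P G M B J Q C A O K object
dispatch is defined in: B, K, Q. First along the MRO is B.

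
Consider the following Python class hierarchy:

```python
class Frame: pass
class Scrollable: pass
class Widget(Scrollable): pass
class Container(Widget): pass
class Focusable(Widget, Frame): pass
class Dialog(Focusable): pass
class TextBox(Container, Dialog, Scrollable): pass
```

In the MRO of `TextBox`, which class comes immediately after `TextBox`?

Container

L[TextBox] = TextBox + merge(L[Container], L[Dialog], L[Scrollable], [Container Dialog Scrollable])
  take Container:  [Container Widget Scrollable object] + [Dialog Focusable Widget Scrollable Frame object] + [Scrollable object] + [Container Dialog Scrollable]
  take Dialog:  [Widget Scrollable object] + [Dialog Focusable Widget Scrollable Frame object] + [Scrollable object] + [Dialog Scrollable]
  take Focusable:  [Widget Scrollable object] + [Focusable Widget Scrollable Frame object] + [Scrollable object] + [Scrollable]
  take Widget:  [Widget Scrollable object] + [Widget Scrollable Frame object] + [Scrollable object] + [Scrollable]
  take Scrollable:  [Scrollable object] + [Scrollable Frame object] + [Scrollable object] + [Scrollable]
  take Frame:  [object] + [Frame object] + [object]
  take object:  [object] + [object] + [object]
MRO: TextBox Container Dialog Focusable Widget Scrollable Frame object
TextBox is at position 0; next is Container.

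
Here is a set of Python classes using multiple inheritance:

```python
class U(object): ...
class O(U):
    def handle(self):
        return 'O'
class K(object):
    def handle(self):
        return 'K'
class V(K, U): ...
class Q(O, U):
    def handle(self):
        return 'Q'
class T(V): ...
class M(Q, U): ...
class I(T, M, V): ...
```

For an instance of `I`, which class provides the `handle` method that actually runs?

L[I] = I + merge(L[T], L[M], L[V], [T M V])
  take T:  [T V K U object] + [M Q O U object] + [V K U object] + [T M V]
  take M:  [V K U object] + [M Q O U object] + [V K U object] + [M V]
  take V:  [V K U object] + [Q O U object] + [V K U object] + [V]
  take K:  [K U object] + [Q O U object] + [K U object]
  take Q:  [U object] + [Q O U object] + [U object]
  take O:  [U object] + [O U object] + [U object]
  take U:  [U object] + [U object] + [U object]
  take object:  [object] + [object] + [object]
MRO: I T M V K Q O U object
handle is defined in: K, O, Q. First along the MRO is K.

K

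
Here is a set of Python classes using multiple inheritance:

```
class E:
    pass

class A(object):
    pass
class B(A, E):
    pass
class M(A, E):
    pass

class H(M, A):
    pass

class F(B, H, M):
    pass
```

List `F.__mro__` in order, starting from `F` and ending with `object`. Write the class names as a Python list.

L[F] = F + merge(L[B], L[H], L[M], [B H M])
  take B:  [B A E object] + [H M A E object] + [M A E object] + [B H M]
  take H:  [A E object] + [H M A E object] + [M A E object] + [H M]
  take M:  [A E object] + [M A E object] + [M A E object] + [M]
  take A:  [A E object] + [A E object] + [A E object]
  take E:  [E object] + [E object] + [E object]
  take object:  [object] + [object] + [object]

[F, B, H, M, A, E, object]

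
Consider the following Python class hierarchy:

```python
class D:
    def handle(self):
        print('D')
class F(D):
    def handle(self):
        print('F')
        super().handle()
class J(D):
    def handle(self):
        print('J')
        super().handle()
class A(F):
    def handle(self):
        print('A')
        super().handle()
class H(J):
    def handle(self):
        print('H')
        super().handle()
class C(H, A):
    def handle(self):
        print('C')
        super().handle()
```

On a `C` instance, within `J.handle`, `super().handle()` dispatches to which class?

L[C] = C + merge(L[H], L[A], [H A])
  take H:  [H J D object] + [A F D object] + [H A]
  take J:  [J D object] + [A F D object] + [A]
  take A:  [D object] + [A F D object] + [A]
  take F:  [D object] + [F D object]
  take D:  [D object] + [D object]
  take object:  [object] + [object]
MRO: C H J A F D object
super() in J.handle on a C instance goes to the class after J in C's MRO: A.

A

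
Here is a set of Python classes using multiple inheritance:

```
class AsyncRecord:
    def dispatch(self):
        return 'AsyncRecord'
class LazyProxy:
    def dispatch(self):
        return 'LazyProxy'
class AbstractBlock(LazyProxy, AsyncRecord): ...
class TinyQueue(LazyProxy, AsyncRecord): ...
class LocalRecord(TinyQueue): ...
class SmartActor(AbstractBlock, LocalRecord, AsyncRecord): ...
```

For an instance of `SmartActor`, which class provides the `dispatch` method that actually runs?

LazyProxy

L[SmartActor] = SmartActor + merge(L[AbstractBlock], L[LocalRecord], L[AsyncRecord], [AbstractBlock LocalRecord AsyncRecord])
  take AbstractBlock:  [AbstractBlock LazyProxy AsyncRecord object] + [LocalRecord TinyQueue LazyProxy AsyncRecord object] + [AsyncRecord object] + [AbstractBlock LocalRecord AsyncRecord]
  take LocalRecord:  [LazyProxy AsyncRecord object] + [LocalRecord TinyQueue LazyProxy AsyncRecord object] + [AsyncRecord object] + [LocalRecord AsyncRecord]
  take TinyQueue:  [LazyProxy AsyncRecord object] + [TinyQueue LazyProxy AsyncRecord object] + [AsyncRecord object] + [AsyncRecord]
  take LazyProxy:  [LazyProxy AsyncRecord object] + [LazyProxy AsyncRecord object] + [AsyncRecord object] + [AsyncRecord]
  take AsyncRecord:  [AsyncRecord object] + [AsyncRecord object] + [AsyncRecord object] + [AsyncRecord]
  take object:  [object] + [object] + [object]
MRO: SmartActor AbstractBlock LocalRecord TinyQueue LazyProxy AsyncRecord object
dispatch is defined in: AsyncRecord, LazyProxy. First along the MRO is LazyProxy.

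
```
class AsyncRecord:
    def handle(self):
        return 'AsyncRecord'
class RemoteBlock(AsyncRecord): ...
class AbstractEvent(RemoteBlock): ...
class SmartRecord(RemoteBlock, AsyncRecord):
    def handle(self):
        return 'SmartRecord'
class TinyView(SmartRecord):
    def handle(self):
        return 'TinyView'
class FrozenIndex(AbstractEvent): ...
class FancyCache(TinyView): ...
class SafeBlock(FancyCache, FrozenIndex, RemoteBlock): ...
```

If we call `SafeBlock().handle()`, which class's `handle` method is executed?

TinyView

L[SafeBlock] = SafeBlock + merge(L[FancyCache], L[FrozenIndex], L[RemoteBlock], [FancyCache FrozenIndex RemoteBlock])
  take FancyCache:  [FancyCache TinyView SmartRecord RemoteBlock AsyncRecord object] + [FrozenIndex AbstractEvent RemoteBlock AsyncRecord object] + [RemoteBlock AsyncRecord object] + [FancyCache FrozenIndex RemoteBlock]
  take TinyView:  [TinyView SmartRecord RemoteBlock AsyncRecord object] + [FrozenIndex AbstractEvent RemoteBlock AsyncRecord object] + [RemoteBlock AsyncRecord object] + [FrozenIndex RemoteBlock]
  take SmartRecord:  [SmartRecord RemoteBlock AsyncRecord object] + [FrozenIndex AbstractEvent RemoteBlock AsyncRecord object] + [RemoteBlock AsyncRecord object] + [FrozenIndex RemoteBlock]
  take FrozenIndex:  [RemoteBlock AsyncRecord object] + [FrozenIndex AbstractEvent RemoteBlock AsyncRecord object] + [RemoteBlock AsyncRecord object] + [FrozenIndex RemoteBlock]
  take AbstractEvent:  [RemoteBlock AsyncRecord object] + [AbstractEvent RemoteBlock AsyncRecord object] + [RemoteBlock AsyncRecord object] + [RemoteBlock]
  take RemoteBlock:  [RemoteBlock AsyncRecord object] + [RemoteBlock AsyncRecord object] + [RemoteBlock AsyncRecord object] + [RemoteBlock]
  take AsyncRecord:  [AsyncRecord object] + [AsyncRecord object] + [AsyncRecord object]
  take object:  [object] + [object] + [object]
MRO: SafeBlock FancyCache TinyView SmartRecord FrozenIndex AbstractEvent RemoteBlock AsyncRecord object
handle is defined in: AsyncRecord, SmartRecord, TinyView. First along the MRO is TinyView.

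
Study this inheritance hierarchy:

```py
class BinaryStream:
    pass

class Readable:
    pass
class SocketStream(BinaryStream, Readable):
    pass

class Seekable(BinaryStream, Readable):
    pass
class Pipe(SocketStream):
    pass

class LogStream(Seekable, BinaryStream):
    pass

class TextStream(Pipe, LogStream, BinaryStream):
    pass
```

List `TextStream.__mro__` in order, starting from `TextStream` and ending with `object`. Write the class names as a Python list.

[TextStream, Pipe, SocketStream, LogStream, Seekable, BinaryStream, Readable, object]

L[TextStream] = TextStream + merge(L[Pipe], L[LogStream], L[BinaryStream], [Pipe LogStream BinaryStream])
  take Pipe:  [Pipe SocketStream BinaryStream Readable object] + [LogStream Seekable BinaryStream Readable object] + [BinaryStream object] + [Pipe LogStream BinaryStream]
  take SocketStream:  [SocketStream BinaryStream Readable object] + [LogStream Seekable BinaryStream Readable object] + [BinaryStream object] + [LogStream BinaryStream]
  take LogStream:  [BinaryStream Readable object] + [LogStream Seekable BinaryStream Readable object] + [BinaryStream object] + [LogStream BinaryStream]
  take Seekable:  [BinaryStream Readable object] + [Seekable BinaryStream Readable object] + [BinaryStream object] + [BinaryStream]
  take BinaryStream:  [BinaryStream Readable object] + [BinaryStream Readable object] + [BinaryStream object] + [BinaryStream]
  take Readable:  [Readable object] + [Readable object] + [object]
  take object:  [object] + [object] + [object]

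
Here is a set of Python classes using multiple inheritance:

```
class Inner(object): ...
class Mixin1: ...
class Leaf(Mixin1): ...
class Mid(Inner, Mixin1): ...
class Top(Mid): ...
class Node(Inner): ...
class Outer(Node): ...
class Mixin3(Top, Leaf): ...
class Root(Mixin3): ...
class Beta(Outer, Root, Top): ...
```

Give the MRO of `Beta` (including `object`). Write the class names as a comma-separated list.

Beta, Outer, Node, Root, Mixin3, Top, Mid, Inner, Leaf, Mixin1, object

L[Beta] = Beta + merge(L[Outer], L[Root], L[Top], [Outer Root Top])
  take Outer:  [Outer Node Inner object] + [Root Mixin3 Top Mid Inner Leaf Mixin1 object] + [Top Mid Inner Mixin1 object] + [Outer Root Top]
  take Node:  [Node Inner object] + [Root Mixin3 Top Mid Inner Leaf Mixin1 object] + [Top Mid Inner Mixin1 object] + [Root Top]
  take Root:  [Inner object] + [Root Mixin3 Top Mid Inner Leaf Mixin1 object] + [Top Mid Inner Mixin1 object] + [Root Top]
  take Mixin3:  [Inner object] + [Mixin3 Top Mid Inner Leaf Mixin1 object] + [Top Mid Inner Mixin1 object] + [Top]
  take Top:  [Inner object] + [Top Mid Inner Leaf Mixin1 object] + [Top Mid Inner Mixin1 object] + [Top]
  take Mid:  [Inner object] + [Mid Inner Leaf Mixin1 object] + [Mid Inner Mixin1 object]
  take Inner:  [Inner object] + [Inner Leaf Mixin1 object] + [Inner Mixin1 object]
  take Leaf:  [object] + [Leaf Mixin1 object] + [Mixin1 object]
  take Mixin1:  [object] + [Mixin1 object] + [Mixin1 object]
  take object:  [object] + [object] + [object]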